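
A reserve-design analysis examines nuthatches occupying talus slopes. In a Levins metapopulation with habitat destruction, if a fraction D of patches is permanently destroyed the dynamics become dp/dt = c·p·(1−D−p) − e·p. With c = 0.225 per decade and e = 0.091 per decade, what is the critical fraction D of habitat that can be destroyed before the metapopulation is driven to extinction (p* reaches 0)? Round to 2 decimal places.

The nontrivial equilibrium is p* = (1−D) − e/c; extinction occurs when this hits zero.
So D_crit = 1 − e/c = 1 − 0.091/0.225 = 1 − 0.4044 = 0.5956.
Note this equals the original equilibrium occupancy — the Levins extinction-debt result.

0.60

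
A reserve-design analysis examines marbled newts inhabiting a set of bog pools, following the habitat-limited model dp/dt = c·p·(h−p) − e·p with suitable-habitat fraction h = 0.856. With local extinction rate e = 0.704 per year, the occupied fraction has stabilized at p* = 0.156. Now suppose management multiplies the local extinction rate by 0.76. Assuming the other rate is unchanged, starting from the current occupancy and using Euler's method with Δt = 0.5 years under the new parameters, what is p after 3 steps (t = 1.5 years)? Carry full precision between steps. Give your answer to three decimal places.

0.195

Balance c(h−p*) = e gives c = e/(0.856 − 0.15600) = 0.704/0.70000 = 1.00571.
Starting from p₀ = 0.15600; update p ← p + (dp/dt)·Δt with the new parameters.
step 1: Δp = +0.01318, p = 0.16918
step 2: Δp = +0.01317, p = 0.18235
step 3: Δp = +0.01299, p = 0.19534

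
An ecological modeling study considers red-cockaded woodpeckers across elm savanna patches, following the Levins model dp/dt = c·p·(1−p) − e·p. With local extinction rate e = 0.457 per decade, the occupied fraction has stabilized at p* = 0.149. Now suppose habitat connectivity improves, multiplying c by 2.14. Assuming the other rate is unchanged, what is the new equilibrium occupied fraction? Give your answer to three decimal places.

0.602

Balance c(1−p*) = e gives c = e/(1 − 0.14900) = 0.457/0.85100 = 0.53702.
New p* = 1 − e/c = 1 − 0.45700/1.14922 = 0.60234.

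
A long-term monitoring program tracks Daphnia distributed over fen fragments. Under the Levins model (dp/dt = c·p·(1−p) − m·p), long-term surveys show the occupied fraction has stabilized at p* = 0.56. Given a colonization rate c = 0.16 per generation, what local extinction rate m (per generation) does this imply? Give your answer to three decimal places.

0.070

At equilibrium c(1−p*) = m.
m = 0.16 × (1 − 0.56) = 0.16 × 0.4400 = 0.0704.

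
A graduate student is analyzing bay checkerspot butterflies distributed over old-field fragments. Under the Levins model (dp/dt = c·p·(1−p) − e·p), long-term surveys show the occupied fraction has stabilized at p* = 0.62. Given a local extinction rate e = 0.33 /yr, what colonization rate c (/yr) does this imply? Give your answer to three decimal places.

At equilibrium c(1−p*) = e, so c = e/(1−p*).
c = 0.33/(1 − 0.62) = 0.33/0.3800 = 0.8684.

0.868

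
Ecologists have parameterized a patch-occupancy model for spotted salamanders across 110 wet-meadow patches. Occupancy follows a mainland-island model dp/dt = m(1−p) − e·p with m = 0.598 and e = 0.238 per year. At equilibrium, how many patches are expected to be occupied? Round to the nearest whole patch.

79

p* = m/(m+e) = 0.598/0.8360 = 0.7153.
Expected occupied patches = N × p* = 110 × 0.7153 = 78.68 ≈ 79.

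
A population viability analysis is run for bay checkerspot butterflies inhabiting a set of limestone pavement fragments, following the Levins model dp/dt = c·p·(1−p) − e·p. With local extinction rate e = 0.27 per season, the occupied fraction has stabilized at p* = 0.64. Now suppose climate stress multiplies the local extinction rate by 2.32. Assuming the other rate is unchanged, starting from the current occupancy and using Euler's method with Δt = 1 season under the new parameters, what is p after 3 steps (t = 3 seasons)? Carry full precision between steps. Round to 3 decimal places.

Balance c(1−p*) = e gives c = e/(1 − 0.64000) = 0.27/0.36000 = 0.75000.
Starting from p₀ = 0.64000; update p ← p + (dp/dt)·Δt with the new parameters.
p: 0.64000 → 0.41190  (Δp = -0.22810)
p: 0.41190 → 0.33557  (Δp = -0.07634)
p: 0.33557 → 0.29259  (Δp = -0.04298)

0.293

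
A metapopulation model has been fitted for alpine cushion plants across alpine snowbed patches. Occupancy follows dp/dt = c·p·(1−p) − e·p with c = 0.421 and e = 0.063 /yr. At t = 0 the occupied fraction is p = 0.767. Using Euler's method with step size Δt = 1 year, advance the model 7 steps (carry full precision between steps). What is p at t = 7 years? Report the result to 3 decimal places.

0.846

Update rule: p ← p + [c·p·(1−p) − e·p]·Δt with Δt = 1.
t = 1: p = 0.76700 + (+0.02692) = 0.79392
t = 2: p = 0.79392 + (+0.01886) = 0.81278
t = 3: p = 0.81278 + (+0.01286) = 0.82564
t = 4: p = 0.82564 + (+0.00859) = 0.83423
t = 5: p = 0.83423 + (+0.00566) = 0.83989
t = 6: p = 0.83989 + (+0.00370) = 0.84359
t = 7: p = 0.84359 + (+0.00240) = 0.84600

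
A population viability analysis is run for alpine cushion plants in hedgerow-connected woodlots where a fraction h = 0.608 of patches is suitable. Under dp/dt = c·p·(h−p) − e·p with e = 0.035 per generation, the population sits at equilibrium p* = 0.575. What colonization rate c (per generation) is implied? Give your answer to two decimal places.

At equilibrium c(h−p*) = e, so c = e/(h−p*).
c = 0.035/(0.608 − 0.575) = 0.035/0.0330 = 1.0606.

1.06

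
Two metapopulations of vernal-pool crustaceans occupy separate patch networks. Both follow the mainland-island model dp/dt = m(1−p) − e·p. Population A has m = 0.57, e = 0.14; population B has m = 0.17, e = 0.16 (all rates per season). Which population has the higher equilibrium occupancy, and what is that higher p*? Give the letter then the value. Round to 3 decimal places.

A: p*_A = m/(m+e) = 0.57/0.7100 = 0.8028.
B: p*_B = 0.17/0.3300 = 0.5152.
A is higher at 0.8028.

A, 0.803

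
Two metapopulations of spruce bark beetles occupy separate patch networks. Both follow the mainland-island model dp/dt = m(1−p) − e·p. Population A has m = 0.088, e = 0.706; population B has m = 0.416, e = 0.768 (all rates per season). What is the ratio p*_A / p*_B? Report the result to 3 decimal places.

A: p*_A = m/(m+e) = 0.088/0.7940 = 0.1108.
B: p*_B = 0.416/1.1840 = 0.3514.
p*_A / p*_B = 0.1108/0.3514 = 0.3154.

0.315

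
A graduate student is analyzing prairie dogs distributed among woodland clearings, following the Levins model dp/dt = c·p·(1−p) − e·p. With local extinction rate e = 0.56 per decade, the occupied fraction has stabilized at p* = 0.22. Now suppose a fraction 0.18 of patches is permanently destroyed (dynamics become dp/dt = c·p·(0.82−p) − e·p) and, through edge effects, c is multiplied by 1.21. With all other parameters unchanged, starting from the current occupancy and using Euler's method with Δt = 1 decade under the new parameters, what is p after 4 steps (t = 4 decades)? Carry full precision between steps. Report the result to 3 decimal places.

Balance c(1−p*) = e gives c = e/(1 − 0.22000) = 0.56/0.78000 = 0.71795.
Starting from p₀ = 0.22000; update p ← p + (dp/dt)·Δt with the new parameters.
step 1: Δp = -0.00853, p = 0.21147
step 2: Δp = -0.00663, p = 0.20484
step 3: Δp = -0.00524, p = 0.19960
step 4: Δp = -0.00420, p = 0.19540

0.195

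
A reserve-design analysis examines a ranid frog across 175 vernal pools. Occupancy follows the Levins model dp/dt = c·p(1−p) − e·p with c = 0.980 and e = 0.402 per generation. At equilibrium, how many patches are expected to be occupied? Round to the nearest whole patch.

p* = 1 − e/c = 1 − 0.402/0.980 = 0.5898.
Expected occupied patches = N × p* = 175 × 0.5898 = 103.21 ≈ 103.

103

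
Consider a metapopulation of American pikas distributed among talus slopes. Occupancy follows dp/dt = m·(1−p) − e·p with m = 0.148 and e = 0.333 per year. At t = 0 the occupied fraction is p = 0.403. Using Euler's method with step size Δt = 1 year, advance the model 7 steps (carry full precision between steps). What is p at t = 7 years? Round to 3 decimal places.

Update rule: p ← p + [m·(1−p) − e·p]·Δt with Δt = 1.
t = 1: p = 0.40300 + (-0.04584) = 0.35716
t = 2: p = 0.35716 + (-0.02379) = 0.33336
t = 3: p = 0.33336 + (-0.01235) = 0.32102
t = 4: p = 0.32102 + (-0.00641) = 0.31461
t = 5: p = 0.31461 + (-0.00333) = 0.31128
t = 6: p = 0.31128 + (-0.00173) = 0.30955
t = 7: p = 0.30955 + (-0.00090) = 0.30866

0.309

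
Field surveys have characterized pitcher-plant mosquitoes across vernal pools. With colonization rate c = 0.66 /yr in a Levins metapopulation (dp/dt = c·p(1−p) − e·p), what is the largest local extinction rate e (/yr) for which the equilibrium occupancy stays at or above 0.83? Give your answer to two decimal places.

1 − e/c ≥ 0.83 ⇒ e ≤ c(1 − 0.83) = 0.66 × 0.1700.
e_max = 0.1122.

0.11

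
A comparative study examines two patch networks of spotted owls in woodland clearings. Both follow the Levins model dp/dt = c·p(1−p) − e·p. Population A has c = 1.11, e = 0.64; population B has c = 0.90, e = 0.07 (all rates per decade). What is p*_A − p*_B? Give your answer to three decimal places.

A: p*_A = 1 − 0.64/1.11 = 0.4234.
B: p*_B = 1 − 0.07/0.90 = 0.9222.
p*_A − p*_B = 0.4234 − 0.9222 = -0.4988.

-0.499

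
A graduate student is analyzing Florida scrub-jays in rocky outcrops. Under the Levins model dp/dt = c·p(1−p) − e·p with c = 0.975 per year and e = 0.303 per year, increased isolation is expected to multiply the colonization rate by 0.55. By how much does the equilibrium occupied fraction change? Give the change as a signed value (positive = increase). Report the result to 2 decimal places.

-0.25

Before: p* = 1 − 0.303/0.975 = 0.6892.
After the change, c = 0.53625, e = 0.303, so p* = 1 − 0.303/0.53625 = 0.4350.
Δp* = 0.4350 − 0.6892 = -0.2543.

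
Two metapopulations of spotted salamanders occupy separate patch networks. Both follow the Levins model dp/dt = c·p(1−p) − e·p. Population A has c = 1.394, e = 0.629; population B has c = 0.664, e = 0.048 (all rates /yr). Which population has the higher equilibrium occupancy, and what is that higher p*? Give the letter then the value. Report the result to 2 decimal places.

B, 0.93

A: p*_A = 1 − 0.629/1.394 = 0.5488.
B: p*_B = 1 − 0.048/0.664 = 0.9277.
B is higher at 0.9277.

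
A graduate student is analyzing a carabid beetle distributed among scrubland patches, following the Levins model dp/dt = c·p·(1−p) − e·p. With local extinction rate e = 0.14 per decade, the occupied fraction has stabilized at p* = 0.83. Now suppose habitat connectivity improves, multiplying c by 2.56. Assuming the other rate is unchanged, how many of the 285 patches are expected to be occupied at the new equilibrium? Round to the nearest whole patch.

Balance c(1−p*) = e gives c = e/(1 − 0.83000) = 0.14/0.17000 = 0.82353.
New p* = 1 − e/c = 1 − 0.14000/2.10824 = 0.93359.
Expected occupied = 285 × 0.93359 = 266.07 ≈ 266.

266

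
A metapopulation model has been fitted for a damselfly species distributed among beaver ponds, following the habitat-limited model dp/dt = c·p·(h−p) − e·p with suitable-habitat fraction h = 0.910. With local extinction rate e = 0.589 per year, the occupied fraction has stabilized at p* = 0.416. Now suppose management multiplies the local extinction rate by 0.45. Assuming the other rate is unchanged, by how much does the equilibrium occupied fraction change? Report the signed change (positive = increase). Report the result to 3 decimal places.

0.272

Balance c(h−p*) = e gives c = e/(0.91 − 0.41600) = 0.589/0.49400 = 1.19231.
New p* = 0.91 − e/c = 0.91 − 0.26505/1.19231 = 0.68770.
Δp* = 0.68770 − 0.41600 = +0.27170.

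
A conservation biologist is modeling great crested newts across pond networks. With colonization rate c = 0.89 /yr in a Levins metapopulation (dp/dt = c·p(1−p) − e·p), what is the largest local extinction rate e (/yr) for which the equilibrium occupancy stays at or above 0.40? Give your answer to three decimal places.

1 − e/c ≥ 0.40 ⇒ e ≤ c(1 − 0.40) = 0.89 × 0.6000.
e_max = 0.5340.

0.534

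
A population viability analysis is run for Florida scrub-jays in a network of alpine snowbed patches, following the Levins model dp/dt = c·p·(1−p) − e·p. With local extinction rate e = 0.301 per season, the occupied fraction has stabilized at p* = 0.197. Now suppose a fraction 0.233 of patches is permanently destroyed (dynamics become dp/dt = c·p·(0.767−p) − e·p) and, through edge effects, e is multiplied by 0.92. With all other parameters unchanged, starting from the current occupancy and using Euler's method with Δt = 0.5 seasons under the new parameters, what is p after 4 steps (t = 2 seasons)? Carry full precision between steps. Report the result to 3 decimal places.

0.174

Balance c(1−p*) = e gives c = e/(1 − 0.19700) = 0.301/0.80300 = 0.37484.
Starting from p₀ = 0.19700; update p ← p + (dp/dt)·Δt with the new parameters.
p: 0.19700 → 0.19077  (Δp = -0.00623)
p: 0.19077 → 0.18496  (Δp = -0.00581)
p: 0.18496 → 0.17953  (Δp = -0.00543)
p: 0.17953 → 0.17443  (Δp = -0.00509)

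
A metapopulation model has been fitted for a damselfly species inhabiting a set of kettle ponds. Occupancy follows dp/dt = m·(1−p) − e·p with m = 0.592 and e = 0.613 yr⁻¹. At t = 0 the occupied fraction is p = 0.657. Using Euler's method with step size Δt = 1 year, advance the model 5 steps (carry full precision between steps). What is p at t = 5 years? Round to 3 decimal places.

Update rule: p ← p + [m·(1−p) − e·p]·Δt with Δt = 1.
step 1: Δp = -0.19969, p = 0.45732
step 2: Δp = +0.04094, p = 0.49825
step 3: Δp = -0.00839, p = 0.48986
step 4: Δp = +0.00172, p = 0.49158
step 5: Δp = -0.00035, p = 0.49123

0.491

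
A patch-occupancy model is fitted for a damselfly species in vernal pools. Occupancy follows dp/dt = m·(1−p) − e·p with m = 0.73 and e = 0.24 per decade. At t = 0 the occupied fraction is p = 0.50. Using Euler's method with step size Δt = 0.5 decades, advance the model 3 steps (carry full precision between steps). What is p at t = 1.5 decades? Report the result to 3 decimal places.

Update rule: p ← p + [m·(1−p) − e·p]·Δt with Δt = 0.5.
step 1: Δp = +0.12250, p = 0.62250
step 2: Δp = +0.06309, p = 0.68559
step 3: Δp = +0.03249, p = 0.71808

0.718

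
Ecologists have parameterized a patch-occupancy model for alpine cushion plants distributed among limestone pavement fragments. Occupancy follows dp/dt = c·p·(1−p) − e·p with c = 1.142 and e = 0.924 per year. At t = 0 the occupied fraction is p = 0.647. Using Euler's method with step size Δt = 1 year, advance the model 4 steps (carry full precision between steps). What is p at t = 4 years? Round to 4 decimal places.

Update rule: p ← p + [c·p·(1−p) − e·p]·Δt with Δt = 1.
p: 0.64700 → 0.30999  (Δp = -0.33701)
p: 0.30999 → 0.26783  (Δp = -0.04216)
p: 0.26783 → 0.24430  (Δp = -0.02353)
p: 0.24430 → 0.22940  (Δp = -0.01490)

0.2294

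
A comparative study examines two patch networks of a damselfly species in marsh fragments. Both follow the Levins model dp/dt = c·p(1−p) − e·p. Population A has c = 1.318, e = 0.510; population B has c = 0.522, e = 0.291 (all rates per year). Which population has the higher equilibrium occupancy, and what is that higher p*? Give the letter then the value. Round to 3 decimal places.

A, 0.613

A: p*_A = 1 − 0.510/1.318 = 0.6131.
B: p*_B = 1 − 0.291/0.522 = 0.4425.
A is higher at 0.6131.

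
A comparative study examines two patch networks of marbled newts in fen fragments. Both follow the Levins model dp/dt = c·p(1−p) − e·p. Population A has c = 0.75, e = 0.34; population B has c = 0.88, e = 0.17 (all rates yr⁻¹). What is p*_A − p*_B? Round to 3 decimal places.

A: p*_A = 1 − 0.34/0.75 = 0.5467.
B: p*_B = 1 − 0.17/0.88 = 0.8068.
p*_A − p*_B = 0.5467 − 0.8068 = -0.2602.

-0.260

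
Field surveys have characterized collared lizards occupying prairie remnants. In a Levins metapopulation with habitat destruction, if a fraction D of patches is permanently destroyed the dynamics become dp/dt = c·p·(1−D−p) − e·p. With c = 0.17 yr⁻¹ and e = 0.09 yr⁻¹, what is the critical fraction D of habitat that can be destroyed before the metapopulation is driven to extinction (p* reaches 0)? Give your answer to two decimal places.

The nontrivial equilibrium is p* = (1−D) − e/c; extinction occurs when this hits zero.
So D_crit = 1 − e/c = 1 − 0.09/0.17 = 1 − 0.5294 = 0.4706.
Note this equals the original equilibrium occupancy — the Levins extinction-debt result.

0.47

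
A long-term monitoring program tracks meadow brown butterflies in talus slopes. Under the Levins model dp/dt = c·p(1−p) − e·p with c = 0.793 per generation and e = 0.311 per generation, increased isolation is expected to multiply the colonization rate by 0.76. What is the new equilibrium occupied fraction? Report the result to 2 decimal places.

Before: p* = 1 − 0.311/0.793 = 0.6078.
After the change, c = 0.60268, e = 0.311, so p* = 1 − 0.311/0.60268 = 0.4840.

0.48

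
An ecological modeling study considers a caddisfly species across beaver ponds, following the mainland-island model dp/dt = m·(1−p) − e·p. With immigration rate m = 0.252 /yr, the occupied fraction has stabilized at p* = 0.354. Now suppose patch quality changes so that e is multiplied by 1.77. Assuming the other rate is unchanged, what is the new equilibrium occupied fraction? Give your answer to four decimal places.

Balance m(1−p*) = e·p* gives e = m(1−p*)/p* = 0.252×0.64600/0.35400 = 0.45986.
New p* = m/(m+e) = 0.25200/(0.25200+0.81395) = 0.23641.

0.2364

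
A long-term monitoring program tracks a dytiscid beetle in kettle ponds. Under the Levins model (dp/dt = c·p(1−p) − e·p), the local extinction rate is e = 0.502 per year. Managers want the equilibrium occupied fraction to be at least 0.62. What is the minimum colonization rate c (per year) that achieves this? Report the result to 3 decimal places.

1.321

p* = 1 − e/c ≥ 0.62 requires e/c ≤ 0.3800, i.e. c ≥ e/0.3800.
c_min = 0.502/0.3800 = 1.3211.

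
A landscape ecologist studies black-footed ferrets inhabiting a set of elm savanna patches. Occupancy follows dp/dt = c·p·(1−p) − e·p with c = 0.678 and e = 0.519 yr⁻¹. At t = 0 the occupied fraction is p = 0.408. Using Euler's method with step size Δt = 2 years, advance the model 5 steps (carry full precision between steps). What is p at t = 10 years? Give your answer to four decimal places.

0.2463

Update rule: p ← p + [c·p·(1−p) − e·p]·Δt with Δt = 2.
p: 0.40800 → 0.31202  (Δp = -0.09598)
p: 0.31202 → 0.27923  (Δp = -0.03279)
p: 0.27923 → 0.26230  (Δp = -0.01693)
p: 0.26230 → 0.25241  (Δp = -0.00988)
p: 0.25241 → 0.24629  (Δp = -0.00613)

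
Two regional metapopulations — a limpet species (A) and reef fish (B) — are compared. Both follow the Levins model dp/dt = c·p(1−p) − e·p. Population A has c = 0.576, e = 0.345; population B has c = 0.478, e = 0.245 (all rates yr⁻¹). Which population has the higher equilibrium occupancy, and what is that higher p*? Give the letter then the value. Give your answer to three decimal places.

B, 0.487

A: p*_A = 1 − 0.345/0.576 = 0.4010.
B: p*_B = 1 − 0.245/0.478 = 0.4874.
B is higher at 0.4874.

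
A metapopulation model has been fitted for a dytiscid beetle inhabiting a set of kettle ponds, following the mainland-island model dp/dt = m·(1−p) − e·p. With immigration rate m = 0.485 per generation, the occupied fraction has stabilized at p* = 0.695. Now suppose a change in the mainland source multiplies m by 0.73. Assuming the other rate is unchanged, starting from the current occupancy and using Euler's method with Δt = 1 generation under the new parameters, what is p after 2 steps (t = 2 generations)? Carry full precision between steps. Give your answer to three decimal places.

0.638

Balance m(1−p*) = e·p* gives e = m(1−p*)/p* = 0.485×0.30500/0.69500 = 0.21284.
Starting from p₀ = 0.69500; update p ← p + (dp/dt)·Δt with the new parameters.
p: 0.69500 → 0.65506  (Δp = -0.03994)
p: 0.65506 → 0.63776  (Δp = -0.01730)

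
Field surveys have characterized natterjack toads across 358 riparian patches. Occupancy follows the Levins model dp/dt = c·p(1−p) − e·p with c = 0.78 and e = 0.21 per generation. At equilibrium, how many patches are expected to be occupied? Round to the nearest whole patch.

262

p* = 1 − e/c = 1 − 0.21/0.78 = 0.7308.
Expected occupied patches = N × p* = 358 × 0.7308 = 261.62 ≈ 262.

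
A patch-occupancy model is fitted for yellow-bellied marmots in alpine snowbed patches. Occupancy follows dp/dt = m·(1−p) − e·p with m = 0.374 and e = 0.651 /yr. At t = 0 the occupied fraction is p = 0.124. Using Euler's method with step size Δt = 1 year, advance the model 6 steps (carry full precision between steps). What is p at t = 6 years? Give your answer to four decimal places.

0.3649

Update rule: p ← p + [m·(1−p) − e·p]·Δt with Δt = 1.
step 1: Δp = +0.24690, p = 0.37090
step 2: Δp = -0.00617, p = 0.36473
step 3: Δp = +0.00015, p = 0.36488
step 4: Δp = -0.00000, p = 0.36488
step 5: Δp = +0.00000, p = 0.36488
step 6: Δp = -0.00000, p = 0.36488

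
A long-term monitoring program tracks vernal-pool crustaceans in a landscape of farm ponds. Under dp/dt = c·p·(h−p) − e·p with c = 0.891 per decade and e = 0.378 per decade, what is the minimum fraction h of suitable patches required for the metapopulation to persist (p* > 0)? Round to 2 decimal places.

p* = h − e/c is positive only when h > e/c.
h_min = e/c = 0.378/0.891 = 0.4242.

0.42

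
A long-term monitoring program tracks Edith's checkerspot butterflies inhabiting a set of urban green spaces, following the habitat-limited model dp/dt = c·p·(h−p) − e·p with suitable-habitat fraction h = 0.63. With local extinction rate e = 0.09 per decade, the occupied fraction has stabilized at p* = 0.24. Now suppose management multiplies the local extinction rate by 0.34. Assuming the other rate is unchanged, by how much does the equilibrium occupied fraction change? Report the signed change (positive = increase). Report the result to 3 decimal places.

0.257

Balance c(h−p*) = e gives c = e/(0.63 − 0.24000) = 0.09/0.39000 = 0.23077.
New p* = 0.63 − e/c = 0.63 − 0.03060/0.23077 = 0.49740.
Δp* = 0.49740 − 0.24000 = +0.25740.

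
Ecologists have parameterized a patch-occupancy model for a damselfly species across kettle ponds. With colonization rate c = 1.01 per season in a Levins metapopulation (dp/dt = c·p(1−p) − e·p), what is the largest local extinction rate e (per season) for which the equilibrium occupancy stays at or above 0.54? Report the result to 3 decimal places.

1 − e/c ≥ 0.54 ⇒ e ≤ c(1 − 0.54) = 1.01 × 0.4600.
e_max = 0.4646.

0.465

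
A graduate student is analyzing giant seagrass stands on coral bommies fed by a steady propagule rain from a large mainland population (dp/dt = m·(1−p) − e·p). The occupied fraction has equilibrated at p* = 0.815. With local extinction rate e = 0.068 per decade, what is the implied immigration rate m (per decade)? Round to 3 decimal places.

0.300

At equilibrium m(1−p*) = e·p*, so m = e·p*/(1−p*).
m = 0.068 × 0.815 / 0.1850 = 0.0554/0.1850 = 0.2996.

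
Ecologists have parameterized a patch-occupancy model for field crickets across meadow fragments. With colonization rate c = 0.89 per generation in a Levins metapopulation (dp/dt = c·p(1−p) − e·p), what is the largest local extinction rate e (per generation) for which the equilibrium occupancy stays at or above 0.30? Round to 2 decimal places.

0.62

1 − e/c ≥ 0.30 ⇒ e ≤ c(1 − 0.30) = 0.89 × 0.7000.
e_max = 0.6230.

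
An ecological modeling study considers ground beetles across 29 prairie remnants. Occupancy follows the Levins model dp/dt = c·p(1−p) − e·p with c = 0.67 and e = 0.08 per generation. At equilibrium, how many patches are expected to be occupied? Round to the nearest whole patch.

26

p* = 1 − e/c = 1 − 0.08/0.67 = 0.8806.
Expected occupied patches = N × p* = 29 × 0.8806 = 25.54 ≈ 26.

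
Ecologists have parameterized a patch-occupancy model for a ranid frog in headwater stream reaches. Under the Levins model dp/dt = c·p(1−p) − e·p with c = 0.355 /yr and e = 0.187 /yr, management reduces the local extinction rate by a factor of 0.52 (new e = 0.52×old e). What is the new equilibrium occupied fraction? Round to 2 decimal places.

0.73

Before: p* = 1 − 0.187/0.355 = 0.4732.
After the change, c = 0.355, e = 0.09724, so p* = 1 − 0.09724/0.355 = 0.7261.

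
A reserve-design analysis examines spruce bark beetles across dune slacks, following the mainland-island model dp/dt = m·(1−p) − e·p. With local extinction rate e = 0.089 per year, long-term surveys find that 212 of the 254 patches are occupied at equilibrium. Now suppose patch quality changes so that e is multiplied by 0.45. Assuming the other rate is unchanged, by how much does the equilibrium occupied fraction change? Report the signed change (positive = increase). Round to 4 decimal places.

0.0835

Observed p* = 212/254 = 0.83465.
Balance m(1−p*) = e·p* gives m = e·p*/(1−p*) = 0.089×0.83465/0.16535 = 0.44925.
New p* = m/(m+e) = 0.44925/(0.44925+0.04005) = 0.91815.
Δp* = 0.91815 − 0.83465 = +0.08350.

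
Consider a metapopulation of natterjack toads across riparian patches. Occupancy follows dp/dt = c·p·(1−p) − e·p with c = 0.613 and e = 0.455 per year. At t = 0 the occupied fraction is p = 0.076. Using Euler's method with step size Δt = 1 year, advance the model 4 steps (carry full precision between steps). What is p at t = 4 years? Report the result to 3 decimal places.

Update rule: p ← p + [c·p·(1−p) − e·p]·Δt with Δt = 1.
p: 0.07600 → 0.08447  (Δp = +0.00847)
p: 0.08447 → 0.09344  (Δp = +0.00897)
p: 0.09344 → 0.10285  (Δp = +0.00941)
p: 0.10285 → 0.11262  (Δp = +0.00977)

0.113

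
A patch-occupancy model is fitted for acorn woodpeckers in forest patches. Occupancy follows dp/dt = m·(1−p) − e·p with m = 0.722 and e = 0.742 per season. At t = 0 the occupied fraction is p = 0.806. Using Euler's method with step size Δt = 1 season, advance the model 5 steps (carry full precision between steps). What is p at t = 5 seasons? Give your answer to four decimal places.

0.4864

Update rule: p ← p + [m·(1−p) − e·p]·Δt with Δt = 1.
  1  |  dp/dt·Δt = -0.457984  |  p_1 = 0.348016
  2  |  dp/dt·Δt = +0.212505  |  p_2 = 0.560521
  3  |  dp/dt·Δt = -0.098602  |  p_3 = 0.461918
  4  |  dp/dt·Δt = +0.045751  |  p_4 = 0.507670
  5  |  dp/dt·Δt = -0.021229  |  p_5 = 0.486441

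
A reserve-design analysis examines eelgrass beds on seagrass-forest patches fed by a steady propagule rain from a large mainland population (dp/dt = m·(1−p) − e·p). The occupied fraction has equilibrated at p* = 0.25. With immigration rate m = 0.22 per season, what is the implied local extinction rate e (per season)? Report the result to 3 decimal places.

0.660

At equilibrium m(1−p*) = e·p*, so e = m(1−p*)/p*.
e = 0.22 × 0.7500 / 0.25 = 0.6600.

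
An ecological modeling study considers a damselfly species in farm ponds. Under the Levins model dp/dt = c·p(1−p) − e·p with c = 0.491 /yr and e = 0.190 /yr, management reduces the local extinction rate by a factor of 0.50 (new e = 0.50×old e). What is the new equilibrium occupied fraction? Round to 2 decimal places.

Before: p* = 1 − 0.190/0.491 = 0.6130.
After the change, c = 0.491, e = 0.095, so p* = 1 − 0.095/0.491 = 0.8065.

0.81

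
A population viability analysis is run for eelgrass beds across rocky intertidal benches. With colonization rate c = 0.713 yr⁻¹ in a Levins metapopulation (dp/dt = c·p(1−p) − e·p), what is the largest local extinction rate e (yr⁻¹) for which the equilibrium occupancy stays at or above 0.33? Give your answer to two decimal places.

1 − e/c ≥ 0.33 ⇒ e ≤ c(1 − 0.33) = 0.713 × 0.6700.
e_max = 0.4777.

0.48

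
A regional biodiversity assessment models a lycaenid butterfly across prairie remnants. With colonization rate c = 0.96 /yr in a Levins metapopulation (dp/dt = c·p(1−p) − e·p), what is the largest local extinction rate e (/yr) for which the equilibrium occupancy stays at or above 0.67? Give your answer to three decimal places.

0.317

1 − e/c ≥ 0.67 ⇒ e ≤ c(1 − 0.67) = 0.96 × 0.3300.
e_max = 0.3168.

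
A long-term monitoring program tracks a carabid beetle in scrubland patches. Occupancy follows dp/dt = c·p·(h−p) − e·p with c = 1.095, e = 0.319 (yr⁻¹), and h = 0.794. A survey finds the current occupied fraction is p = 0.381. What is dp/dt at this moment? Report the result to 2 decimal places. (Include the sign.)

0.05

Colonization term: c·p·(h−p) = 1.095×0.381×0.4130 = 0.17230.
Extinction term: e·p = 0.12154.
dp/dt = 0.17230 − 0.12154 = 0.05076.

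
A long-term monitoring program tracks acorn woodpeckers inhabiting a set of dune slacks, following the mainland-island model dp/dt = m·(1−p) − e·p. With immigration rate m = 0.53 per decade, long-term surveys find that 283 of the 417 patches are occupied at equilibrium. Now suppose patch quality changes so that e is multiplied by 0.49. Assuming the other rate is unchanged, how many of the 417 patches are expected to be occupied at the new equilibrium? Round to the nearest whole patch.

338

Observed p* = 283/417 = 0.67866.
Balance m(1−p*) = e·p* gives e = m(1−p*)/p* = 0.53×0.32134/0.67866 = 0.25095.
New p* = m/(m+e) = 0.53000/(0.53000+0.12297) = 0.81168.
Expected occupied = 417 × 0.81168 = 338.47 ≈ 338.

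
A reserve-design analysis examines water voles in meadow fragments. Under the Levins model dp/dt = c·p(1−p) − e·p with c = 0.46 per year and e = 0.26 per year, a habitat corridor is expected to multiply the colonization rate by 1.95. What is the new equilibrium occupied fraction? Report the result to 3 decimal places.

Before: p* = 1 − 0.26/0.46 = 0.4348.
After the change, c = 0.897, e = 0.26, so p* = 1 − 0.26/0.897 = 0.7101.

0.710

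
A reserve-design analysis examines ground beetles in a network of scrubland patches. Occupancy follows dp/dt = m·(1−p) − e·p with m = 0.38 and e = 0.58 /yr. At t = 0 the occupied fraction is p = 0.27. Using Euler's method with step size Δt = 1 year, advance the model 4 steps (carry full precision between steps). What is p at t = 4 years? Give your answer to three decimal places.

0.396

Update rule: p ← p + [m·(1−p) − e·p]·Δt with Δt = 1.
step 1: Δp = +0.12080, p = 0.39080
step 2: Δp = +0.00483, p = 0.39563
step 3: Δp = +0.00019, p = 0.39583
step 4: Δp = +0.00001, p = 0.39583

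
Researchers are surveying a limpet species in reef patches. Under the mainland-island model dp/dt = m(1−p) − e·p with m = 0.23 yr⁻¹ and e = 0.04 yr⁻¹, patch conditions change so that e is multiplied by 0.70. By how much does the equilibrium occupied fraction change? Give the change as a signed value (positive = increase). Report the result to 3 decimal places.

0.040

Before: p* = 0.23/(0.23+0.04) = 0.8519.
After: m = 0.23, e = 0.028; p* = 0.23/0.2580 = 0.8915.
Δp* = 0.8915 − 0.8519 = +0.0396.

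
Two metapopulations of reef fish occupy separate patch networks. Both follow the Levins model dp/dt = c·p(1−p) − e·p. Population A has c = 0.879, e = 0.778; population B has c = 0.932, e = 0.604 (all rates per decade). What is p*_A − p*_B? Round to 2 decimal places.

-0.24

A: p*_A = 1 − 0.778/0.879 = 0.1149.
B: p*_B = 1 − 0.604/0.932 = 0.3519.
p*_A − p*_B = 0.1149 − 0.3519 = -0.2370.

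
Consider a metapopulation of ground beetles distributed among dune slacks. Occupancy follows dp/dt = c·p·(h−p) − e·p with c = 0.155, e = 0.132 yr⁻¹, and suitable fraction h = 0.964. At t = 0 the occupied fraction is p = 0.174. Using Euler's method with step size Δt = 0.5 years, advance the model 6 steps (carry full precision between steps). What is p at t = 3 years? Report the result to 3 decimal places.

Update rule: p ← p + [c·p·(h−p) − e·p]·Δt with Δt = 0.5.
step 1: Δp = -0.00083, p = 0.17317
step 2: Δp = -0.00082, p = 0.17235
step 3: Δp = -0.00080, p = 0.17155
step 4: Δp = -0.00079, p = 0.17077
step 5: Δp = -0.00077, p = 0.16999
step 6: Δp = -0.00076, p = 0.16923

0.169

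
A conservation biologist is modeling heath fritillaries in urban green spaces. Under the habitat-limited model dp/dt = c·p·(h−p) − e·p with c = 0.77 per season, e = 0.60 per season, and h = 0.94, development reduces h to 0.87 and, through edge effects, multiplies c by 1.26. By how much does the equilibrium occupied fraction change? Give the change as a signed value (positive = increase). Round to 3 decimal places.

0.091

Before: p* = h − e/c = 0.94 − 0.60/0.77 = 0.94 − 0.7792 = 0.1608.
After: c = 0.9702, e = 0.6, h = 0.87; p* = 0.87 − 0.6/0.9702 = 0.2516.
Δp* = 0.2516 − 0.1608 = +0.0908.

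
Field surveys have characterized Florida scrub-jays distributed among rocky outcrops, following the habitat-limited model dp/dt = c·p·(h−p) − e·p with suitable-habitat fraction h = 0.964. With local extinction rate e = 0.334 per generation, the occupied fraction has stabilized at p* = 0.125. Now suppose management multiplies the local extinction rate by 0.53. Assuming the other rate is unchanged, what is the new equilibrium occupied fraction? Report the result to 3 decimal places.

0.519

Balance c(h−p*) = e gives c = e/(0.964 − 0.12500) = 0.334/0.83900 = 0.39809.
New p* = 0.964 − e/c = 0.964 − 0.17702/0.39809 = 0.51933.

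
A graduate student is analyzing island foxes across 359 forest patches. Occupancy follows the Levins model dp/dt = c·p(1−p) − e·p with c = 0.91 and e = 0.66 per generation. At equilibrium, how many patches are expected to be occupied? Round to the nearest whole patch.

p* = 1 − e/c = 1 − 0.66/0.91 = 0.2747.
Expected occupied patches = N × p* = 359 × 0.2747 = 98.63 ≈ 99.

99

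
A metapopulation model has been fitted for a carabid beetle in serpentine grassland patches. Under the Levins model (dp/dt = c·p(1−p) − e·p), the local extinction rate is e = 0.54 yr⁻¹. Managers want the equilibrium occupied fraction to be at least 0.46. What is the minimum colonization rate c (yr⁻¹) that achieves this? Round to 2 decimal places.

p* = 1 − e/c ≥ 0.46 requires e/c ≤ 0.5400, i.e. c ≥ e/0.5400.
c_min = 0.54/0.5400 = 1.0000.

1.00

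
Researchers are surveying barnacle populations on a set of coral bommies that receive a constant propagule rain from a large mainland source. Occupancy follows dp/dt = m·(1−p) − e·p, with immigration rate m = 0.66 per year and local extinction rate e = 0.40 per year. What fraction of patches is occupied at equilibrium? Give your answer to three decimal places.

0.623

Setting dp/dt = 0: m − m·p* = e·p*, so m = (m+e)·p*.
p* = m/(m+e) = 0.66/(0.66+0.40) = 0.66/1.0600 = 0.6226.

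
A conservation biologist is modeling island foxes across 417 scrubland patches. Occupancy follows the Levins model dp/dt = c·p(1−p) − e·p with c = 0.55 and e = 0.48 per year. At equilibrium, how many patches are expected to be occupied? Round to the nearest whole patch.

53

p* = 1 − e/c = 1 − 0.48/0.55 = 0.1273.
Expected occupied patches = N × p* = 417 × 0.1273 = 53.07 ≈ 53.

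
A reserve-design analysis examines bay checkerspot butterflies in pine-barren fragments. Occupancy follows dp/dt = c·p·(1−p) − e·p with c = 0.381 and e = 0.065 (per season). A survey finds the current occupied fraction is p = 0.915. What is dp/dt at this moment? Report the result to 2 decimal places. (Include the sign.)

Colonization term: c·p·(1−p) = 0.381×0.915×0.0850 = 0.02963.
Extinction term: e·p = 0.05948.
dp/dt = 0.02963 − 0.05948 = -0.02984.

-0.03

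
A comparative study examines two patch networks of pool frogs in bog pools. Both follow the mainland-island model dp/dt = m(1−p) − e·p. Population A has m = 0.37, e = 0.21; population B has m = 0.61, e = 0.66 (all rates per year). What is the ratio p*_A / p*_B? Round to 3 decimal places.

1.328

A: p*_A = m/(m+e) = 0.37/0.5800 = 0.6379.
B: p*_B = 0.61/1.2700 = 0.4803.
p*_A / p*_B = 0.6379/0.4803 = 1.3282.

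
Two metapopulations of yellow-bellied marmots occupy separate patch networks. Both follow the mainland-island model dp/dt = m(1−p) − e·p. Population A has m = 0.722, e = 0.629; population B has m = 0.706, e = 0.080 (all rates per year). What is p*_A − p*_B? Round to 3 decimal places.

-0.364

A: p*_A = m/(m+e) = 0.722/1.3510 = 0.5344.
B: p*_B = 0.706/0.7860 = 0.8982.
p*_A − p*_B = 0.5344 − 0.8982 = -0.3638.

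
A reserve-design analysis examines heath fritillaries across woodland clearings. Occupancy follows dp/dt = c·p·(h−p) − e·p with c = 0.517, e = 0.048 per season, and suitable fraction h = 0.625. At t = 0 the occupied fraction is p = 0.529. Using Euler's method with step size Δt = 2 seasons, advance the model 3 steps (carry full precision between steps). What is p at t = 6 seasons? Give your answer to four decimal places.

0.5319

Update rule: p ← p + [c·p·(h−p) − e·p]·Δt with Δt = 2.
t = 2: p = 0.52900 + (+0.00173) = 0.53073
t = 4: p = 0.53073 + (+0.00078) = 0.53151
t = 6: p = 0.53151 + (+0.00035) = 0.53187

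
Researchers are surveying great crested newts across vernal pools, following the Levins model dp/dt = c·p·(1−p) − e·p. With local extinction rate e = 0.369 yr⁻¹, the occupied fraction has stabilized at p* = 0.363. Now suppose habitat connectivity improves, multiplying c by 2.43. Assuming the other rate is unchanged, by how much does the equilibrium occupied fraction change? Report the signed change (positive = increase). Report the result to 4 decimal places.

Balance c(1−p*) = e gives c = e/(1 − 0.36300) = 0.369/0.63700 = 0.57928.
New p* = 1 − e/c = 1 − 0.36900/1.40765 = 0.73786.
Δp* = 0.73786 − 0.36300 = +0.37486.

0.3749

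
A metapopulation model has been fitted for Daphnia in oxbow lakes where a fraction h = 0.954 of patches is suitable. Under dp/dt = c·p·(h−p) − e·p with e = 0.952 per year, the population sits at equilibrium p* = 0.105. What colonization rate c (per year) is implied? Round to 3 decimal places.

At equilibrium c(h−p*) = e, so c = e/(h−p*).
c = 0.952/(0.954 − 0.105) = 0.952/0.8490 = 1.1213.

1.121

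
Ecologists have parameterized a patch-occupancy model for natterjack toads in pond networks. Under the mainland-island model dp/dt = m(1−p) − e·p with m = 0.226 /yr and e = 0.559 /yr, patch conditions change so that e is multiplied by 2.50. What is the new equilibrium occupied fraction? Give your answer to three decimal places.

Before: p* = 0.226/(0.226+0.559) = 0.2879.
After: m = 0.226, e = 1.3975; p* = 0.226/1.6235 = 0.1392.

0.139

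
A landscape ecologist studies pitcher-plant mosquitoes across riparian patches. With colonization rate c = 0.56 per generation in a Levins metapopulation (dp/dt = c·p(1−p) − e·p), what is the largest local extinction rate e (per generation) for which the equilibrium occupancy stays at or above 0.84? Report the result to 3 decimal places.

1 − e/c ≥ 0.84 ⇒ e ≤ c(1 − 0.84) = 0.56 × 0.1600.
e_max = 0.0896.

0.090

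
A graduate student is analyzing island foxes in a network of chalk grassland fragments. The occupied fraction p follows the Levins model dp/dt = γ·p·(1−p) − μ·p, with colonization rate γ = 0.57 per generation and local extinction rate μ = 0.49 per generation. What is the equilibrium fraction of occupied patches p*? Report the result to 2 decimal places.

At equilibrium, colonization balances extinction: γ·p*·(1−p*) = μ·p*.
So p* = 1 − μ/γ = 1 − 0.49/0.57 = 1 − 0.8596 = 0.1404.

0.14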